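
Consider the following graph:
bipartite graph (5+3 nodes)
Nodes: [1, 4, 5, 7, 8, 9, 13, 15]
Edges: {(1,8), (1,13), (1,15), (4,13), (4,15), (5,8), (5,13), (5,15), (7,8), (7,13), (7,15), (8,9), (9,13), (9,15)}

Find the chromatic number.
Clique number ω(G) = 2 (lower bound: χ ≥ ω).
The graph is bipartite (no odd cycle), so 2 colors suffice: χ(G) = 2.
A valid 2-coloring: color 1: [8, 13, 15]; color 2: [1, 4, 5, 7, 9].

χ(G) = 2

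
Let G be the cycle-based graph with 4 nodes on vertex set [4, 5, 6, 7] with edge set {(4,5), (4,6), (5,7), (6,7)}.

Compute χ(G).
χ(G) = 2

Clique number ω(G) = 2 (lower bound: χ ≥ ω).
The graph is bipartite (no odd cycle), so 2 colors suffice: χ(G) = 2.
A valid 2-coloring: color 1: [4, 7]; color 2: [5, 6].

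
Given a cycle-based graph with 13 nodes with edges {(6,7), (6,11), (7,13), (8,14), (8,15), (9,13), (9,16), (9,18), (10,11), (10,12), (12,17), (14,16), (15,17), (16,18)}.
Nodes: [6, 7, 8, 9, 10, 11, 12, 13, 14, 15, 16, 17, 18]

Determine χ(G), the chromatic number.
Clique number ω(G) = 3 (lower bound: χ ≥ ω).
The clique on [9, 16, 18] has size 3, forcing χ ≥ 3, and the coloring below uses 3 colors, so χ(G) = 3.
A valid 3-coloring: color 1: [7, 9, 11, 12, 14, 15]; color 2: [6, 8, 10, 13, 16, 17]; color 3: [18].

χ(G) = 3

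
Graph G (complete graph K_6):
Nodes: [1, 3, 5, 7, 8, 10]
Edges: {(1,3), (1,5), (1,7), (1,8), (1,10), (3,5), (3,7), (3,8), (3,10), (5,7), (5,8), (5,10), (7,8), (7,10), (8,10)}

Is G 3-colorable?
No, G is not 3-colorable

The clique on vertices [1, 3, 5, 7, 8, 10] has size 6 > 3, so it alone needs 6 colors.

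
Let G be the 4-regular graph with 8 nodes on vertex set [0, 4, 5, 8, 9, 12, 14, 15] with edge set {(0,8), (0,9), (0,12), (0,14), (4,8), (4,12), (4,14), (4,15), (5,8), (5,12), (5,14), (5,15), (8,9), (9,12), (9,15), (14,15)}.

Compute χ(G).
Clique number ω(G) = 3 (lower bound: χ ≥ ω).
The clique on [0, 8, 9] has size 3, forcing χ ≥ 3, and the coloring below uses 3 colors, so χ(G) = 3.
A valid 3-coloring: color 1: [8, 12, 14]; color 2: [4, 5, 9]; color 3: [0, 15].

χ(G) = 3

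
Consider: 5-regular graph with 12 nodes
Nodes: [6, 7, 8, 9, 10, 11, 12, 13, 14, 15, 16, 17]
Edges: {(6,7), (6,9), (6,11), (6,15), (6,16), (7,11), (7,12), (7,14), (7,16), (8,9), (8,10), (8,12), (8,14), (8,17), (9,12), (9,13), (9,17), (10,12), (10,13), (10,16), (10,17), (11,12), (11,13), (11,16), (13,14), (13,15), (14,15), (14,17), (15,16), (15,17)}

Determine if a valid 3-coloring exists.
The clique on vertices [6, 7, 11, 16] has size 4 > 3, so it alone needs 4 colors.

No, G is not 3-colorable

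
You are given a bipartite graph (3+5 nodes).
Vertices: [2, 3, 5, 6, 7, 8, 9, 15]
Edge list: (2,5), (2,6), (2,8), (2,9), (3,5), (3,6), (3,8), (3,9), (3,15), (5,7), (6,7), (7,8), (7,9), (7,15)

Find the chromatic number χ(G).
χ(G) = 2

Clique number ω(G) = 2 (lower bound: χ ≥ ω).
The graph is bipartite (no odd cycle), so 2 colors suffice: χ(G) = 2.
A valid 2-coloring: color 1: [2, 3, 7]; color 2: [5, 6, 8, 9, 15].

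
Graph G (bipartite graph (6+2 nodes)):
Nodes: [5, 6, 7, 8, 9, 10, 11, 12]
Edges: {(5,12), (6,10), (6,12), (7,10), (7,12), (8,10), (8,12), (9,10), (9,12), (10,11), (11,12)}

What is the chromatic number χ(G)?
χ(G) = 2

Clique number ω(G) = 2 (lower bound: χ ≥ ω).
The graph is bipartite (no odd cycle), so 2 colors suffice: χ(G) = 2.
A valid 2-coloring: color 1: [10, 12]; color 2: [5, 6, 7, 8, 9, 11].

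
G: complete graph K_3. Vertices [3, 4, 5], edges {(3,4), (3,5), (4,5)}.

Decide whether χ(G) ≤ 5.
A valid 5-coloring: color 1: [4]; color 2: [3]; color 3: [5].
(χ(G) = 3 ≤ 5.)

Yes, G is 5-colorable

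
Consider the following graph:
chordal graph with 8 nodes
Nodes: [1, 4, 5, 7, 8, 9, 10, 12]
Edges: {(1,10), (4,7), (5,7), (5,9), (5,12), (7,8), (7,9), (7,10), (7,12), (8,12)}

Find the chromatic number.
Clique number ω(G) = 3 (lower bound: χ ≥ ω).
The clique on [7, 8, 12] has size 3, forcing χ ≥ 3, and the coloring below uses 3 colors, so χ(G) = 3.
A valid 3-coloring: color 1: [1, 7]; color 2: [4, 5, 8, 10]; color 3: [9, 12].

χ(G) = 3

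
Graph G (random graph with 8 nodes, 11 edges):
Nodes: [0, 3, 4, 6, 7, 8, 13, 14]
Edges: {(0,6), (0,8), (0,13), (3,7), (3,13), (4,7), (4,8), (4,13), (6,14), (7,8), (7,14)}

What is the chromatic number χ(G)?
χ(G) = 3

Clique number ω(G) = 3 (lower bound: χ ≥ ω).
The clique on [4, 7, 8] has size 3, forcing χ ≥ 3, and the coloring below uses 3 colors, so χ(G) = 3.
A valid 3-coloring: color 1: [0, 7]; color 2: [6, 8, 13]; color 3: [3, 4, 14].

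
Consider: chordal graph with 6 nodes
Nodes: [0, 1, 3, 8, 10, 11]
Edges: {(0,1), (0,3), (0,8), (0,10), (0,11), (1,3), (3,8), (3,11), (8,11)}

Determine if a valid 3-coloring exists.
The clique on vertices [0, 3, 8, 11] has size 4 > 3, so it alone needs 4 colors.

No, G is not 3-colorable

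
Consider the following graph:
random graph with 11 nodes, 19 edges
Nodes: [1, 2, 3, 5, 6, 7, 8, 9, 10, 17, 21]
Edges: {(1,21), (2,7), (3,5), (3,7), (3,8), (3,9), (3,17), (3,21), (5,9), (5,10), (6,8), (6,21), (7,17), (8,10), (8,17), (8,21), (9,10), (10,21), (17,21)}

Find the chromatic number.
Clique number ω(G) = 4 (lower bound: χ ≥ ω).
The clique on [3, 8, 17, 21] has size 4, forcing χ ≥ 4, and the coloring below uses 4 colors, so χ(G) = 4.
A valid 4-coloring: color 1: [5, 7, 21]; color 2: [1, 2, 3, 6, 10]; color 3: [8, 9]; color 4: [17].

χ(G) = 4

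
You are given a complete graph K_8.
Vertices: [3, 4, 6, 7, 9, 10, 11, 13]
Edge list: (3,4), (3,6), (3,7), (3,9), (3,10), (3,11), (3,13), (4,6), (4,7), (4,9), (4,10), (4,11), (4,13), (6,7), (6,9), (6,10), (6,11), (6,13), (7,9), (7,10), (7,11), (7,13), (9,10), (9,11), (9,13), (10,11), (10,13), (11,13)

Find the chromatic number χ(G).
χ(G) = 8

Clique number ω(G) = 8 (lower bound: χ ≥ ω).
The clique on [3, 4, 6, 7, 9, 10, 11, 13] has size 8, forcing χ ≥ 8, and the coloring below uses 8 colors, so χ(G) = 8.
A valid 8-coloring: color 1: [6]; color 2: [7]; color 3: [11]; color 4: [3]; color 5: [4]; color 6: [10]; color 7: [9]; color 8: [13].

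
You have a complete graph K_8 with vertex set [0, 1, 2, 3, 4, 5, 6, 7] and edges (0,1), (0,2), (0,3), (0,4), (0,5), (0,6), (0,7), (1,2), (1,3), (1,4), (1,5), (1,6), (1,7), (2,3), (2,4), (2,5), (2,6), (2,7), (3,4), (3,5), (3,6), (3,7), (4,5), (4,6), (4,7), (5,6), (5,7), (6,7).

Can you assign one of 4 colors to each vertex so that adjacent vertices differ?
The clique on vertices [0, 1, 2, 3, 4, 5, 6, 7] has size 8 > 4, so it alone needs 8 colors.

No, G is not 4-colorable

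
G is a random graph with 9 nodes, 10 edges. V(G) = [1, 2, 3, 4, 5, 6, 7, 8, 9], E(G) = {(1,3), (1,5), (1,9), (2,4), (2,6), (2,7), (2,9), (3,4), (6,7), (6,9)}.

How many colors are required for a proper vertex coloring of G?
χ(G) = 3

Clique number ω(G) = 3 (lower bound: χ ≥ ω).
The clique on [2, 6, 9] has size 3, forcing χ ≥ 3, and the coloring below uses 3 colors, so χ(G) = 3.
A valid 3-coloring: color 1: [1, 2, 8]; color 2: [3, 5, 6]; color 3: [4, 7, 9].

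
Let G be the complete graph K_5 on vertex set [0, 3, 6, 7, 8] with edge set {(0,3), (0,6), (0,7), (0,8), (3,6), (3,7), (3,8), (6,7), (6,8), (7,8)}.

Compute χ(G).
χ(G) = 5

Clique number ω(G) = 5 (lower bound: χ ≥ ω).
The clique on [0, 3, 6, 7, 8] has size 5, forcing χ ≥ 5, and the coloring below uses 5 colors, so χ(G) = 5.
A valid 5-coloring: color 1: [6]; color 2: [3]; color 3: [0]; color 4: [8]; color 5: [7].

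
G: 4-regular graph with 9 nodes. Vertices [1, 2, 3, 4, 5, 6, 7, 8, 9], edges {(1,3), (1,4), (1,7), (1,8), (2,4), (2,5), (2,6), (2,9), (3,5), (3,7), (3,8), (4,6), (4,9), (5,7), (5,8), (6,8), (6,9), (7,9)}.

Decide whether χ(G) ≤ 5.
Yes, G is 5-colorable

A valid 5-coloring: color 1: [3, 9]; color 2: [4, 7, 8]; color 3: [1, 5, 6]; color 4: [2].
(χ(G) = 4 ≤ 5.)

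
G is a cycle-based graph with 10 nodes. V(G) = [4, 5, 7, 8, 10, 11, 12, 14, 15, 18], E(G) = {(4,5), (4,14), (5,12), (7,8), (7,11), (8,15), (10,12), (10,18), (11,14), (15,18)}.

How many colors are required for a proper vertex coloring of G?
Clique number ω(G) = 2 (lower bound: χ ≥ ω).
The graph is bipartite (no odd cycle), so 2 colors suffice: χ(G) = 2.
A valid 2-coloring: color 1: [4, 8, 11, 12, 18]; color 2: [5, 7, 10, 14, 15].

χ(G) = 2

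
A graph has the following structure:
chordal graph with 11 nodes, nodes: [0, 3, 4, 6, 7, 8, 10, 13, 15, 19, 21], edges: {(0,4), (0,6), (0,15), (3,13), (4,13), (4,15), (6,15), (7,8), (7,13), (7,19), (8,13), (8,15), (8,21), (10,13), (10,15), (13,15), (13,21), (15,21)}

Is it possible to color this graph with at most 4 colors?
Yes, G is 4-colorable

A valid 4-coloring: color 1: [3, 7, 15]; color 2: [0, 13, 19]; color 3: [4, 6, 8, 10]; color 4: [21].
(χ(G) = 4 ≤ 4.)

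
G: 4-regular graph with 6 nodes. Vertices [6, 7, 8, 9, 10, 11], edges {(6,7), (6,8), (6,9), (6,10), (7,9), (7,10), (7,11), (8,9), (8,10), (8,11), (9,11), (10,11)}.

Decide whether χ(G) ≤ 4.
A valid 4-coloring: color 1: [7, 8]; color 2: [6, 11]; color 3: [9, 10].
(χ(G) = 3 ≤ 4.)

Yes, G is 4-colorable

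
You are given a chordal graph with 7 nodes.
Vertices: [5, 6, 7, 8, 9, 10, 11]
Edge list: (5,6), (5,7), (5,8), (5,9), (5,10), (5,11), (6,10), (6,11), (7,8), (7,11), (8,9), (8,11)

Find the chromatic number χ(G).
χ(G) = 4

Clique number ω(G) = 4 (lower bound: χ ≥ ω).
The clique on [5, 7, 8, 11] has size 4, forcing χ ≥ 4, and the coloring below uses 4 colors, so χ(G) = 4.
A valid 4-coloring: color 1: [5]; color 2: [9, 10, 11]; color 3: [6, 8]; color 4: [7].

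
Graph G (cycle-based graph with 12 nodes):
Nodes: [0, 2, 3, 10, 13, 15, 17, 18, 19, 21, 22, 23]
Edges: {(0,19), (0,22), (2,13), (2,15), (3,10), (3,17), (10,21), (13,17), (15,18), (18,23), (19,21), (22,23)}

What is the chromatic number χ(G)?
χ(G) = 2

Clique number ω(G) = 2 (lower bound: χ ≥ ω).
The graph is bipartite (no odd cycle), so 2 colors suffice: χ(G) = 2.
A valid 2-coloring: color 1: [0, 3, 13, 15, 21, 23]; color 2: [2, 10, 17, 18, 19, 22].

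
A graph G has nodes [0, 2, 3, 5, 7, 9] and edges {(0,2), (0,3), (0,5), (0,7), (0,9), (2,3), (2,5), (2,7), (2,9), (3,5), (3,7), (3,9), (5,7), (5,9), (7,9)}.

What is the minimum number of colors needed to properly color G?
Clique number ω(G) = 6 (lower bound: χ ≥ ω).
The clique on [0, 2, 3, 5, 7, 9] has size 6, forcing χ ≥ 6, and the coloring below uses 6 colors, so χ(G) = 6.
A valid 6-coloring: color 1: [2]; color 2: [0]; color 3: [7]; color 4: [5]; color 5: [3]; color 6: [9].

χ(G) = 6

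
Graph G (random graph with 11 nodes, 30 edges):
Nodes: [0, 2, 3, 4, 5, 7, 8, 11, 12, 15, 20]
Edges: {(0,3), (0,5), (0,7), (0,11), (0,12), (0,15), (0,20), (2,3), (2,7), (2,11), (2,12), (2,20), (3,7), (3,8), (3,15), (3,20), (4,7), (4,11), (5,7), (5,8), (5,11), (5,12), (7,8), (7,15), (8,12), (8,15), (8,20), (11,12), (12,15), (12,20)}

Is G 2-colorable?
No, G is not 2-colorable

The clique on vertices [0, 3, 7, 15] has size 4 > 2, so it alone needs 4 colors.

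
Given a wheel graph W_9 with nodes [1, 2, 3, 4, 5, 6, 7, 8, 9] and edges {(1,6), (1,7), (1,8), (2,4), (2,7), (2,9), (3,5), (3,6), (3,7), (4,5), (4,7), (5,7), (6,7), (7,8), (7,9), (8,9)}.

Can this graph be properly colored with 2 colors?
No, G is not 2-colorable

The clique on vertices [1, 7, 8] has size 3 > 2, so it alone needs 3 colors.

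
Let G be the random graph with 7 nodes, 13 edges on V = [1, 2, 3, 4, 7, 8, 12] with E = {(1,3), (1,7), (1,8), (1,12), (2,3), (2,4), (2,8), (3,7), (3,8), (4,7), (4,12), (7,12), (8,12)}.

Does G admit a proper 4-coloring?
A valid 4-coloring: color 1: [7, 8]; color 2: [1, 2]; color 3: [3, 12]; color 4: [4].
(χ(G) = 4 ≤ 4.)

Yes, G is 4-colorable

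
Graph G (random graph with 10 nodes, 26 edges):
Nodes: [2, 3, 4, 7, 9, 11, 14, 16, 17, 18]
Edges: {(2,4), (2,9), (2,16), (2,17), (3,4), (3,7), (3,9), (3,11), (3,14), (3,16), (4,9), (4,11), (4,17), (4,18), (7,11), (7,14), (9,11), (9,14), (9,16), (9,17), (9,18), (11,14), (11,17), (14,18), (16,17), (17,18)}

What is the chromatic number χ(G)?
χ(G) = 4

Clique number ω(G) = 4 (lower bound: χ ≥ ω).
The clique on [2, 9, 16, 17] has size 4, forcing χ ≥ 4, and the coloring below uses 4 colors, so χ(G) = 4.
A valid 4-coloring: color 1: [7, 9]; color 2: [3, 17]; color 3: [2, 11, 18]; color 4: [4, 14, 16].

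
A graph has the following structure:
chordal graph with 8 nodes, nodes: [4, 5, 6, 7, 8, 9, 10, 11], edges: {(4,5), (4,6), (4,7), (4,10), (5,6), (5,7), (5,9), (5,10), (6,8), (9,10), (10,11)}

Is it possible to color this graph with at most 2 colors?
No, G is not 2-colorable

The clique on vertices [5, 9, 10] has size 3 > 2, so it alone needs 3 colors.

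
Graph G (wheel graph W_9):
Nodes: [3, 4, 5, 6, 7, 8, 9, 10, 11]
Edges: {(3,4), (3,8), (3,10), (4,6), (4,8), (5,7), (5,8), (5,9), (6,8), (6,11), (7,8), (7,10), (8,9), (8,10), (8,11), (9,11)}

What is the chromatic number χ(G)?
χ(G) = 3

Clique number ω(G) = 3 (lower bound: χ ≥ ω).
The clique on [3, 8, 10] has size 3, forcing χ ≥ 3, and the coloring below uses 3 colors, so χ(G) = 3.
A valid 3-coloring: color 1: [8]; color 2: [3, 6, 7, 9]; color 3: [4, 5, 10, 11].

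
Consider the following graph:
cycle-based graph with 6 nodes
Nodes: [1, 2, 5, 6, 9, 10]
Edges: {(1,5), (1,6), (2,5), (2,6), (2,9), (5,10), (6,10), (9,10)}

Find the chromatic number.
Clique number ω(G) = 2 (lower bound: χ ≥ ω).
The graph is bipartite (no odd cycle), so 2 colors suffice: χ(G) = 2.
A valid 2-coloring: color 1: [5, 6, 9]; color 2: [1, 2, 10].

χ(G) = 2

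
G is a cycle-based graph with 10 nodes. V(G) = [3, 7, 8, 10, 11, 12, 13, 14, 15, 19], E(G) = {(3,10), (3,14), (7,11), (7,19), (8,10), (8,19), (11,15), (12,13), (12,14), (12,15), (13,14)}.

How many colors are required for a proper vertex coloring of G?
χ(G) = 3

Clique number ω(G) = 3 (lower bound: χ ≥ ω).
The clique on [12, 13, 14] has size 3, forcing χ ≥ 3, and the coloring below uses 3 colors, so χ(G) = 3.
A valid 3-coloring: color 1: [10, 11, 12, 19]; color 2: [7, 8, 14, 15]; color 3: [3, 13].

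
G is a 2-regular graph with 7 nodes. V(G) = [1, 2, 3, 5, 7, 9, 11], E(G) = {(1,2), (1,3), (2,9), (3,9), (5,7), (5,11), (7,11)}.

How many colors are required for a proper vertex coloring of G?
Clique number ω(G) = 3 (lower bound: χ ≥ ω).
The clique on [5, 7, 11] has size 3, forcing χ ≥ 3, and the coloring below uses 3 colors, so χ(G) = 3.
A valid 3-coloring: color 1: [2, 3, 7]; color 2: [1, 9, 11]; color 3: [5].

χ(G) = 3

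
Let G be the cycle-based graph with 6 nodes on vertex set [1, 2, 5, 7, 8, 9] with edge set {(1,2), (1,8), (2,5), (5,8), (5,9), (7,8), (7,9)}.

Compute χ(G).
χ(G) = 2

Clique number ω(G) = 2 (lower bound: χ ≥ ω).
The graph is bipartite (no odd cycle), so 2 colors suffice: χ(G) = 2.
A valid 2-coloring: color 1: [1, 5, 7]; color 2: [2, 8, 9].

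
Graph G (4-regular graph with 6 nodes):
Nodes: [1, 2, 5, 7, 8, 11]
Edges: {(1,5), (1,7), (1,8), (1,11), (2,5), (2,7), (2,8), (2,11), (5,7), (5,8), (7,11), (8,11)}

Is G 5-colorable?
Yes, G is 5-colorable

A valid 5-coloring: color 1: [5, 11]; color 2: [7, 8]; color 3: [1, 2].
(χ(G) = 3 ≤ 5.)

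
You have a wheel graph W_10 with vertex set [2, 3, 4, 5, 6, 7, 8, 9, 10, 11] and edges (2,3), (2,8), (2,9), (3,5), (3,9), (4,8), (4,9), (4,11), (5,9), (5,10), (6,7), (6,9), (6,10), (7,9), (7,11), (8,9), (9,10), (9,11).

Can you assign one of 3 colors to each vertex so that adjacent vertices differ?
Odd cycle [11, 7, 6, 10, 5, 3, 2, 8, 4] needs 3 colors (χ ≥ 3).
Vertex 9 is adjacent to every vertex of [2, 3, 4, 5, 6, 7, 8, 10, 11], which already need 3 colors among themselves, so 9 needs a new color (χ ≥ 4).
Hence χ(G) ≥ 4 > 3, so no proper 3-coloring exists.

No, G is not 3-colorable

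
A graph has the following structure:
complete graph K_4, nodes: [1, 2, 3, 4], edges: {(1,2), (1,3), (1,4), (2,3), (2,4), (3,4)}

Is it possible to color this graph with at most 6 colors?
A valid 6-coloring: color 1: [3]; color 2: [2]; color 3: [1]; color 4: [4].
(χ(G) = 4 ≤ 6.)

Yes, G is 6-colorable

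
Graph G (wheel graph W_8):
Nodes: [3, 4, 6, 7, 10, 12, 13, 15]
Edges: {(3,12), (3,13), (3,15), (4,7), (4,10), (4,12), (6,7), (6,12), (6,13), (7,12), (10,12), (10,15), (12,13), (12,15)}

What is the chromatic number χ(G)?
χ(G) = 4

Clique number ω(G) = 3 (lower bound: χ ≥ ω).
Odd cycle [4, 7, 6, 13, 3, 15, 10] needs 3 colors (χ ≥ 3).
Vertex 12 is adjacent to every vertex of [3, 4, 6, 7, 10, 13, 15], which already need 3 colors among themselves, so 12 needs a new color (χ ≥ 4).
The coloring below uses 4 colors, so χ(G) = 4.
A valid 4-coloring: color 1: [12]; color 2: [4, 6, 15]; color 3: [7, 10, 13]; color 4: [3].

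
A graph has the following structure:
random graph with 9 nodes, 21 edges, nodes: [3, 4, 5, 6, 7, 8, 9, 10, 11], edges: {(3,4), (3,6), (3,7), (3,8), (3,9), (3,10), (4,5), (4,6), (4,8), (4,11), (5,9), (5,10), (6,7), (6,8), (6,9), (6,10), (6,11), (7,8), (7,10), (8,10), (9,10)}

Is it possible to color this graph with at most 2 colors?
No, G is not 2-colorable

The clique on vertices [3, 6, 7, 8, 10] has size 5 > 2, so it alone needs 5 colors.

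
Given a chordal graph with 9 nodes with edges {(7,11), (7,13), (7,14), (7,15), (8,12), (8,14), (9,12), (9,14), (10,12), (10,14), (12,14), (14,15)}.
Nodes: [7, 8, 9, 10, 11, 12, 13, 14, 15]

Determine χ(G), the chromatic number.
Clique number ω(G) = 3 (lower bound: χ ≥ ω).
The clique on [8, 12, 14] has size 3, forcing χ ≥ 3, and the coloring below uses 3 colors, so χ(G) = 3.
A valid 3-coloring: color 1: [11, 13, 14]; color 2: [7, 12]; color 3: [8, 9, 10, 15].

χ(G) = 3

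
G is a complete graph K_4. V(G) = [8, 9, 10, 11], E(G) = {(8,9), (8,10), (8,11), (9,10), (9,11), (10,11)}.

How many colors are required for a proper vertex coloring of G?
Clique number ω(G) = 4 (lower bound: χ ≥ ω).
The clique on [8, 9, 10, 11] has size 4, forcing χ ≥ 4, and the coloring below uses 4 colors, so χ(G) = 4.
A valid 4-coloring: color 1: [11]; color 2: [9]; color 3: [10]; color 4: [8].

χ(G) = 4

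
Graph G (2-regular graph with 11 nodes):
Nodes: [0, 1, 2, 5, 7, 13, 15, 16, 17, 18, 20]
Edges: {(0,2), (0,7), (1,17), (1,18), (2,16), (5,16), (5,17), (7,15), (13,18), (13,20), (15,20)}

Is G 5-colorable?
A valid 5-coloring: color 1: [0, 16, 17, 18, 20]; color 2: [1, 2, 5, 13, 15]; color 3: [7].
(χ(G) = 3 ≤ 5.)

Yes, G is 5-colorable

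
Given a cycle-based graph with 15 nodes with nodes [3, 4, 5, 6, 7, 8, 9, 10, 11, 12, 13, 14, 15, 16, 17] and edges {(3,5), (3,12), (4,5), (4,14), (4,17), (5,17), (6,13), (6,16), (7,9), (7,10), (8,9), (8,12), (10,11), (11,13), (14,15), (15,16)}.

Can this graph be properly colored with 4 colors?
A valid 4-coloring: color 1: [3, 4, 6, 7, 8, 11, 15]; color 2: [5, 9, 10, 12, 13, 14, 16]; color 3: [17].
(χ(G) = 3 ≤ 4.)

Yes, G is 4-colorable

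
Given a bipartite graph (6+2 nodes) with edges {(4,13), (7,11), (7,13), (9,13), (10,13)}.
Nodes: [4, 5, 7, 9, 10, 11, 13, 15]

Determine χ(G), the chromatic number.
Clique number ω(G) = 2 (lower bound: χ ≥ ω).
The graph is bipartite (no odd cycle), so 2 colors suffice: χ(G) = 2.
A valid 2-coloring: color 1: [5, 11, 13, 15]; color 2: [4, 7, 9, 10].

χ(G) = 2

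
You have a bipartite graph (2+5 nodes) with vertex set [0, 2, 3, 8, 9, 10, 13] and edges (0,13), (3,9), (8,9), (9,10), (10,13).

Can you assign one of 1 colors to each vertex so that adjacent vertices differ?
No, G is not 1-colorable

Edge (0,13) forces its endpoints to differ, so 1 color is not enough.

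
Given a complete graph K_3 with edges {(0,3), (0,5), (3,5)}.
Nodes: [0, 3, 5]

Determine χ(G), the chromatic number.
Clique number ω(G) = 3 (lower bound: χ ≥ ω).
The clique on [0, 3, 5] has size 3, forcing χ ≥ 3, and the coloring below uses 3 colors, so χ(G) = 3.
A valid 3-coloring: color 1: [3]; color 2: [0]; color 3: [5].

χ(G) = 3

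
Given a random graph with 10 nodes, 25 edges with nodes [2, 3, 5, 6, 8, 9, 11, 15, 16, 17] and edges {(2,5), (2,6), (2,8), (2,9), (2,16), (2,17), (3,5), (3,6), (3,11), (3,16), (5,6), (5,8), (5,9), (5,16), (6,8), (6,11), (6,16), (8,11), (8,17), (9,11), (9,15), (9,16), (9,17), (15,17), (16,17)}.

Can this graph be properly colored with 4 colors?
A valid 4-coloring: color 1: [2, 3, 15]; color 2: [8, 16]; color 3: [5, 11, 17]; color 4: [6, 9].
(χ(G) = 4 ≤ 4.)

Yes, G is 4-colorable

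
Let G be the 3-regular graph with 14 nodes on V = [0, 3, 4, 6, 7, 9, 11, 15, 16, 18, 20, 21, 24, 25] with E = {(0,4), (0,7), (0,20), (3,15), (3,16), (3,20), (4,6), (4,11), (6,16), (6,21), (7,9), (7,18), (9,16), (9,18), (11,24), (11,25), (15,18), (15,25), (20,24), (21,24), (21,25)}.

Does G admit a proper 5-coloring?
A valid 5-coloring: color 1: [0, 16, 18, 24, 25]; color 2: [4, 9, 15, 20, 21]; color 3: [3, 6, 7, 11].
(χ(G) = 3 ≤ 5.)

Yes, G is 5-colorable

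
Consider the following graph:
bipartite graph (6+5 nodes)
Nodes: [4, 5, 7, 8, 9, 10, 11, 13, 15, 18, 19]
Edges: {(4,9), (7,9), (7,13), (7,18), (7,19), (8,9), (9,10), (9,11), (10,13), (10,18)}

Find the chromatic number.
χ(G) = 2

Clique number ω(G) = 2 (lower bound: χ ≥ ω).
The graph is bipartite (no odd cycle), so 2 colors suffice: χ(G) = 2.
A valid 2-coloring: color 1: [5, 9, 13, 15, 18, 19]; color 2: [4, 7, 8, 10, 11].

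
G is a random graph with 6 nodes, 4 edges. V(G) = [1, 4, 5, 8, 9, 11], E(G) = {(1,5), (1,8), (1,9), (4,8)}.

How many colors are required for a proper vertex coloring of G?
χ(G) = 2

Clique number ω(G) = 2 (lower bound: χ ≥ ω).
The graph is bipartite (no odd cycle), so 2 colors suffice: χ(G) = 2.
A valid 2-coloring: color 1: [1, 4, 11]; color 2: [5, 8, 9].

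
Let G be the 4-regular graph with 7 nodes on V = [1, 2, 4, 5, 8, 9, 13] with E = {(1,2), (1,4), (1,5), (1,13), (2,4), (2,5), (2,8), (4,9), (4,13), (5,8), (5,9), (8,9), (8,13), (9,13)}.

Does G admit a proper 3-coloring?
No, G is not 3-colorable

Suppose a proper 3-coloring c exists. The clique [1, 2, 4] takes 3 distinct colors; by symmetry let c(1) = 1, c(2) = 2, c(4) = 3.
- Vertex 5: neighbors [1, 2] already have colors [1, 2] ⇒ c(5) = 3.
- Vertex 8: neighbors [2, 5] already have colors [2, 3] ⇒ c(8) = 1.
- Vertex 9: neighbors [8, 4] already have colors [1, 3] ⇒ c(9) = 2.
- Vertex 13: neighbors [1, 9, 4] already have colors [1, 2, 3] — all 3 colors blocked. Contradiction.
The forced assignments end in a contradiction, so G has no proper 3-coloring (χ ≥ 4).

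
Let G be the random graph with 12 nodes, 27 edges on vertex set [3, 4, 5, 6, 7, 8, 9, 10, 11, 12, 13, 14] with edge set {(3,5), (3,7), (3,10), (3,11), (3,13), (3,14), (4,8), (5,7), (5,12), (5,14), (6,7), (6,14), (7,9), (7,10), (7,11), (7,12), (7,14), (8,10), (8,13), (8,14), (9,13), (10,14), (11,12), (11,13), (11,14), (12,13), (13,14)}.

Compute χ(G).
χ(G) = 4

Clique number ω(G) = 4 (lower bound: χ ≥ ω).
The clique on [3, 11, 13, 14] has size 4, forcing χ ≥ 4, and the coloring below uses 4 colors, so χ(G) = 4.
A valid 4-coloring: color 1: [4, 7, 13]; color 2: [9, 12, 14]; color 3: [3, 6, 8]; color 4: [5, 10, 11].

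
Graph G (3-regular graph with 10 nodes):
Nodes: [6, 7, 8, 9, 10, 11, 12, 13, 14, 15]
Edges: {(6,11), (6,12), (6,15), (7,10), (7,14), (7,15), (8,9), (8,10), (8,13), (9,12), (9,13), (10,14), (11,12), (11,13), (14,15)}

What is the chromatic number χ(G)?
Clique number ω(G) = 3 (lower bound: χ ≥ ω).
The clique on [6, 11, 12] has size 3, forcing χ ≥ 3, and the coloring below uses 3 colors, so χ(G) = 3.
A valid 3-coloring: color 1: [6, 7, 8]; color 2: [12, 13, 14]; color 3: [9, 10, 11, 15].

χ(G) = 3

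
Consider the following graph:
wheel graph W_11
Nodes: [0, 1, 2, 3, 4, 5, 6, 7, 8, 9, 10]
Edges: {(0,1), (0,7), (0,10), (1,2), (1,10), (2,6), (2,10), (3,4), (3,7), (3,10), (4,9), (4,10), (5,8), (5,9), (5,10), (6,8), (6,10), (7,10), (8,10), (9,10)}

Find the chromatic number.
χ(G) = 3

Clique number ω(G) = 3 (lower bound: χ ≥ ω).
The clique on [0, 1, 10] has size 3, forcing χ ≥ 3, and the coloring below uses 3 colors, so χ(G) = 3.
A valid 3-coloring: color 1: [10]; color 2: [0, 2, 3, 8, 9]; color 3: [1, 4, 5, 6, 7].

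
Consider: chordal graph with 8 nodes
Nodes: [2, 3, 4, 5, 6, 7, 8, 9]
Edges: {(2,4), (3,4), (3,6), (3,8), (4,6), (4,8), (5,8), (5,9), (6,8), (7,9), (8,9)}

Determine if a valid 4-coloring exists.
A valid 4-coloring: color 1: [2, 7, 8]; color 2: [4, 9]; color 3: [5, 6]; color 4: [3].
(χ(G) = 4 ≤ 4.)

Yes, G is 4-colorable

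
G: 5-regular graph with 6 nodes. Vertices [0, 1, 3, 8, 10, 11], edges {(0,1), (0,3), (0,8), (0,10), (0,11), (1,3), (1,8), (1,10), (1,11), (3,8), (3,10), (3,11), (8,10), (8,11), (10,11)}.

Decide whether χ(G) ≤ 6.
Yes, G is 6-colorable

A valid 6-coloring: color 1: [10]; color 2: [3]; color 3: [8]; color 4: [1]; color 5: [11]; color 6: [0].
(χ(G) = 6 ≤ 6.)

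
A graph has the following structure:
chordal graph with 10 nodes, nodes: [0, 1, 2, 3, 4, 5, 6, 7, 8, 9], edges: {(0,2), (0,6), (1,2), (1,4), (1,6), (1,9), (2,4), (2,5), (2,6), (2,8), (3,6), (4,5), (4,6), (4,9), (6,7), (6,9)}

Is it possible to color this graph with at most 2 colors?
No, G is not 2-colorable

The clique on vertices [1, 4, 6, 9] has size 4 > 2, so it alone needs 4 colors.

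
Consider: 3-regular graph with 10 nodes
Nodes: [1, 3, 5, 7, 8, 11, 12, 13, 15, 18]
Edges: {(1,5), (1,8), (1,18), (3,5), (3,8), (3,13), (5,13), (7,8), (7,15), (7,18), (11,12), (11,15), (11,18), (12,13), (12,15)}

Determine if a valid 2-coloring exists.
The clique on vertices [3, 5, 13] has size 3 > 2, so it alone needs 3 colors.

No, G is not 2-colorable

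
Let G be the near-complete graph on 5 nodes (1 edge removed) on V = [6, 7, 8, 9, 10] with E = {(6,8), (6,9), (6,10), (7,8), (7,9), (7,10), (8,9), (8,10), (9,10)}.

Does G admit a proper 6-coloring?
Yes, G is 6-colorable

A valid 6-coloring: color 1: [10]; color 2: [9]; color 3: [8]; color 4: [6, 7].
(χ(G) = 4 ≤ 6.)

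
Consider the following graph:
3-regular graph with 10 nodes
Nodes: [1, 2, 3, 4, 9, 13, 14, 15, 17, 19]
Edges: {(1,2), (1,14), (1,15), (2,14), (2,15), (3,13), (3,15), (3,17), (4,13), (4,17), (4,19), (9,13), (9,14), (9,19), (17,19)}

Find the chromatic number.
Clique number ω(G) = 3 (lower bound: χ ≥ ω).
The clique on [1, 2, 14] has size 3, forcing χ ≥ 3, and the coloring below uses 3 colors, so χ(G) = 3.
A valid 3-coloring: color 1: [1, 9, 17]; color 2: [13, 14, 15, 19]; color 3: [2, 3, 4].

χ(G) = 3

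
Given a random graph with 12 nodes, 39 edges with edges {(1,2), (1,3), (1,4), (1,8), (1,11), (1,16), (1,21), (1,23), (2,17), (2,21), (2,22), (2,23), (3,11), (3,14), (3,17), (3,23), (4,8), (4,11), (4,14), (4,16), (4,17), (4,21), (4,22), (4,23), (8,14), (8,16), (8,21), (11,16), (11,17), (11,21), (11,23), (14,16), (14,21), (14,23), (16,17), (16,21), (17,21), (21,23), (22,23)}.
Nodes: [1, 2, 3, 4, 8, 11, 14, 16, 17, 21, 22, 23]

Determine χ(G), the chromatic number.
χ(G) = 5

Clique number ω(G) = 5 (lower bound: χ ≥ ω).
The clique on [1, 4, 8, 16, 21] has size 5, forcing χ ≥ 5, and the coloring below uses 5 colors, so χ(G) = 5.
A valid 5-coloring: color 1: [2, 3, 4]; color 2: [21, 22]; color 3: [16, 23]; color 4: [1, 14, 17]; color 5: [8, 11].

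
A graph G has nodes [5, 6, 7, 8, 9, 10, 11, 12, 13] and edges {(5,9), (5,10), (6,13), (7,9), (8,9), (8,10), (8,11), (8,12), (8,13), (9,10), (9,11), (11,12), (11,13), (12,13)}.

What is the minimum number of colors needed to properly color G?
Clique number ω(G) = 4 (lower bound: χ ≥ ω).
The clique on [8, 11, 12, 13] has size 4, forcing χ ≥ 4, and the coloring below uses 4 colors, so χ(G) = 4.
A valid 4-coloring: color 1: [5, 6, 7, 8]; color 2: [9, 13]; color 3: [10, 11]; color 4: [12].

χ(G) = 4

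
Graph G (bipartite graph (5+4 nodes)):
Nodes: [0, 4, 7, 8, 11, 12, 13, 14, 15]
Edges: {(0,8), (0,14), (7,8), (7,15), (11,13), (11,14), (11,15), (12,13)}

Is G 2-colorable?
A valid 2-coloring: color 1: [0, 4, 7, 11, 12]; color 2: [8, 13, 14, 15].
(χ(G) = 2 ≤ 2.)

Yes, G is 2-colorable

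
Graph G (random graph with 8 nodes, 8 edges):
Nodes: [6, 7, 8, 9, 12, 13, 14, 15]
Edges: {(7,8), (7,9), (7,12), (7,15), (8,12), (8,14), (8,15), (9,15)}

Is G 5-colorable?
A valid 5-coloring: color 1: [6, 8, 9, 13]; color 2: [7, 14]; color 3: [12, 15].
(χ(G) = 3 ≤ 5.)

Yes, G is 5-colorable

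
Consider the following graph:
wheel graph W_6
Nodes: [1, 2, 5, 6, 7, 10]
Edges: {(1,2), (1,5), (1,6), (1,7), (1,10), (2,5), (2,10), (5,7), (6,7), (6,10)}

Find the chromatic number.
Clique number ω(G) = 3 (lower bound: χ ≥ ω).
Odd cycle [7, 5, 2, 10, 6] needs 3 colors (χ ≥ 3).
Vertex 1 is adjacent to every vertex of [2, 5, 6, 7, 10], which already need 3 colors among themselves, so 1 needs a new color (χ ≥ 4).
The coloring below uses 4 colors, so χ(G) = 4.
A valid 4-coloring: color 1: [1]; color 2: [7, 10]; color 3: [5, 6]; color 4: [2].

χ(G) = 4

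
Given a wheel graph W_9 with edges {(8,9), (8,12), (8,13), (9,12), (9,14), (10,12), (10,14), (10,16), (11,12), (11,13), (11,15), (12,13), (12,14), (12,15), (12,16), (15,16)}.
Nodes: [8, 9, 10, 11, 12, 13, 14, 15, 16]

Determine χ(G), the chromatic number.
χ(G) = 3

Clique number ω(G) = 3 (lower bound: χ ≥ ω).
The clique on [8, 9, 12] has size 3, forcing χ ≥ 3, and the coloring below uses 3 colors, so χ(G) = 3.
A valid 3-coloring: color 1: [12]; color 2: [9, 10, 13, 15]; color 3: [8, 11, 14, 16].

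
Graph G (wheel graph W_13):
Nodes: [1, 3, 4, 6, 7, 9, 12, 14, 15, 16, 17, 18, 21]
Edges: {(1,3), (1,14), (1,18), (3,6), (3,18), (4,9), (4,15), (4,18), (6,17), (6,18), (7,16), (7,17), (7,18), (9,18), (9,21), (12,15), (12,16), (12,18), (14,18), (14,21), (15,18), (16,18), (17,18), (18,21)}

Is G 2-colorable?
No, G is not 2-colorable

The clique on vertices [1, 3, 18] has size 3 > 2, so it alone needs 3 colors.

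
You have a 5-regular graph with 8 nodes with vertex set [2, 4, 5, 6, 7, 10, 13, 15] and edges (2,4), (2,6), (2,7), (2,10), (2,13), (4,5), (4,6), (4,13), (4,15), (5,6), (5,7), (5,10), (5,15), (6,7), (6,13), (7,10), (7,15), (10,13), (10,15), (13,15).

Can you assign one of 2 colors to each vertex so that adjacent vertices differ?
The clique on vertices [2, 4, 6, 13] has size 4 > 2, so it alone needs 4 colors.

No, G is not 2-colorable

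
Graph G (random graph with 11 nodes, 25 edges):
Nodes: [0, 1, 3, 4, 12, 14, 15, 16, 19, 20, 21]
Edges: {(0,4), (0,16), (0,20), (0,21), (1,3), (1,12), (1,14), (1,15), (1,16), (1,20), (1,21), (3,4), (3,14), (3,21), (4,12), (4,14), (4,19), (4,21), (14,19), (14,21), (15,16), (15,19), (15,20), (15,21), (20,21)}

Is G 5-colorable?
Yes, G is 5-colorable

A valid 5-coloring: color 1: [12, 16, 19, 21]; color 2: [1, 4]; color 3: [0, 14, 15]; color 4: [3, 20].
(χ(G) = 4 ≤ 5.)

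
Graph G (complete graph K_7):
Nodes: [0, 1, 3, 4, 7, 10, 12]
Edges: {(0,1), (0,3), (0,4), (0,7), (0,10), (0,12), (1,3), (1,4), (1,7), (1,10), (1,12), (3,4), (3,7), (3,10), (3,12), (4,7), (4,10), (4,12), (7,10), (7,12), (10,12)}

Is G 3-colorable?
No, G is not 3-colorable

The clique on vertices [0, 1, 3, 4, 7, 10, 12] has size 7 > 3, so it alone needs 7 colors.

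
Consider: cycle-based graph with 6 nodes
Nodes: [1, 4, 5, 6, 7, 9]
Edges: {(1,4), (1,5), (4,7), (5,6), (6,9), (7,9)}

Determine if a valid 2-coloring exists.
A valid 2-coloring: color 1: [4, 5, 9]; color 2: [1, 6, 7].
(χ(G) = 2 ≤ 2.)

Yes, G is 2-colorable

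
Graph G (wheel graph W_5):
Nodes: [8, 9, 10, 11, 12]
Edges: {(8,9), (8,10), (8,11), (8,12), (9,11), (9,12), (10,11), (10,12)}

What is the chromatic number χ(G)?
χ(G) = 3

Clique number ω(G) = 3 (lower bound: χ ≥ ω).
The clique on [8, 9, 11] has size 3, forcing χ ≥ 3, and the coloring below uses 3 colors, so χ(G) = 3.
A valid 3-coloring: color 1: [8]; color 2: [11, 12]; color 3: [9, 10].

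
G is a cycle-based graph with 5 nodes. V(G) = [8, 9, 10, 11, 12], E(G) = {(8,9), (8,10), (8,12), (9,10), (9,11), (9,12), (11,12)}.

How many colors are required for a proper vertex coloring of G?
Clique number ω(G) = 3 (lower bound: χ ≥ ω).
The clique on [8, 9, 10] has size 3, forcing χ ≥ 3, and the coloring below uses 3 colors, so χ(G) = 3.
A valid 3-coloring: color 1: [9]; color 2: [10, 12]; color 3: [8, 11].

χ(G) = 3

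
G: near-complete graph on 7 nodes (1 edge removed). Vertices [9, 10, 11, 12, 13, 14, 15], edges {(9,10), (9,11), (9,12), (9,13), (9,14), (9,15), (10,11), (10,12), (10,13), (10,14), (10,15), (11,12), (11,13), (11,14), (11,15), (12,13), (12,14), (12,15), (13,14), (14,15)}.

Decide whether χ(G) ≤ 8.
A valid 8-coloring: color 1: [11]; color 2: [14]; color 3: [9]; color 4: [12]; color 5: [10]; color 6: [13, 15].
(χ(G) = 6 ≤ 8.)

Yes, G is 8-colorable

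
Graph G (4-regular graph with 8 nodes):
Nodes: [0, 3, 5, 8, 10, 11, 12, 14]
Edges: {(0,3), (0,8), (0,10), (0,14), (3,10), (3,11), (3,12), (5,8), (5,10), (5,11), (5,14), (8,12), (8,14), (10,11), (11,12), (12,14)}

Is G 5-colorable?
A valid 5-coloring: color 1: [0, 11]; color 2: [10, 12]; color 3: [3, 8]; color 4: [14]; color 5: [5].
(χ(G) = 4 ≤ 5.)

Yes, G is 5-colorable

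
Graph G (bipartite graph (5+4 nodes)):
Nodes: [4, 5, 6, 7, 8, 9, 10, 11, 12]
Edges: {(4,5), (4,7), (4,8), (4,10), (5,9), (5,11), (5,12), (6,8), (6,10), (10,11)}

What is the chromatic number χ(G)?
χ(G) = 2

Clique number ω(G) = 2 (lower bound: χ ≥ ω).
The graph is bipartite (no odd cycle), so 2 colors suffice: χ(G) = 2.
A valid 2-coloring: color 1: [4, 6, 9, 11, 12]; color 2: [5, 7, 8, 10].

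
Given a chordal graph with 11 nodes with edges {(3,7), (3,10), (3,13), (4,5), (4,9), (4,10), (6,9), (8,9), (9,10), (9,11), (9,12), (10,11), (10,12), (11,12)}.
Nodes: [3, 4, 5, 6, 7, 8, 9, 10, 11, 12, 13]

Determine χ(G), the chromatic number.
Clique number ω(G) = 4 (lower bound: χ ≥ ω).
The clique on [9, 10, 11, 12] has size 4, forcing χ ≥ 4, and the coloring below uses 4 colors, so χ(G) = 4.
A valid 4-coloring: color 1: [3, 5, 9]; color 2: [6, 7, 8, 10, 13]; color 3: [4, 12]; color 4: [11].

χ(G) = 4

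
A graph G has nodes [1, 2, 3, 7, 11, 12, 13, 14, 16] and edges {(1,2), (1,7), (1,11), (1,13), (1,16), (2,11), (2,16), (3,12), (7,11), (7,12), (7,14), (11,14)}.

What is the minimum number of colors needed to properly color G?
Clique number ω(G) = 3 (lower bound: χ ≥ ω).
The clique on [1, 2, 16] has size 3, forcing χ ≥ 3, and the coloring below uses 3 colors, so χ(G) = 3.
A valid 3-coloring: color 1: [1, 12, 14]; color 2: [3, 11, 13, 16]; color 3: [2, 7].

χ(G) = 3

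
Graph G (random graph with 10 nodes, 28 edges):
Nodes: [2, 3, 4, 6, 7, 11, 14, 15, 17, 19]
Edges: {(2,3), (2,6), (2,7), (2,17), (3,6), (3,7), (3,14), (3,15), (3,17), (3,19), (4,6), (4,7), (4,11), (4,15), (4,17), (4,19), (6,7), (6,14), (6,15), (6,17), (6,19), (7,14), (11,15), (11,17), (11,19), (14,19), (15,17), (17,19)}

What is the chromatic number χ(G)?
Clique number ω(G) = 4 (lower bound: χ ≥ ω).
Odd cycle [19, 17, 2, 7, 14] needs 3 colors (χ ≥ 3).
Vertex 3 is adjacent to every vertex of [2, 7, 14, 17, 19], which already need 3 colors among themselves, so 3 needs a new color (χ ≥ 4).
Vertex 6 is adjacent to every vertex of [2, 3, 7, 14, 17, 19], which already need 4 colors among themselves, so 6 needs a new color (χ ≥ 5).
The coloring below uses 5 colors, so χ(G) = 5.
A valid 5-coloring: color 1: [6, 11]; color 2: [3, 4]; color 3: [14, 17]; color 4: [7, 15, 19]; color 5: [2].

χ(G) = 5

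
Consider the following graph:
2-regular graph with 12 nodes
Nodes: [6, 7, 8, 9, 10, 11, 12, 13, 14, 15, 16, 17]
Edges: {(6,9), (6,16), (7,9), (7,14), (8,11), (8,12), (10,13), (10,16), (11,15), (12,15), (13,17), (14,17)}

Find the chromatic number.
χ(G) = 2

Clique number ω(G) = 2 (lower bound: χ ≥ ω).
The graph is bipartite (no odd cycle), so 2 colors suffice: χ(G) = 2.
A valid 2-coloring: color 1: [6, 7, 10, 11, 12, 17]; color 2: [8, 9, 13, 14, 15, 16].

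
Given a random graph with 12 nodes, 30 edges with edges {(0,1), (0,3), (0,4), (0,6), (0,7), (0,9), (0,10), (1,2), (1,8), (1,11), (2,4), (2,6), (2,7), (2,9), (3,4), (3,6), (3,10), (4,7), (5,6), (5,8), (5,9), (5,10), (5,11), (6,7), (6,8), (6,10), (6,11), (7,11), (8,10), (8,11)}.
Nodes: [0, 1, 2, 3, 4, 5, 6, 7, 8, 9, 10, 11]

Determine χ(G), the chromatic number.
Clique number ω(G) = 4 (lower bound: χ ≥ ω).
The clique on [5, 6, 8, 11] has size 4, forcing χ ≥ 4, and the coloring below uses 4 colors, so χ(G) = 4.
A valid 4-coloring: color 1: [1, 4, 6, 9]; color 2: [0, 2, 8]; color 3: [10, 11]; color 4: [3, 5, 7].

χ(G) = 4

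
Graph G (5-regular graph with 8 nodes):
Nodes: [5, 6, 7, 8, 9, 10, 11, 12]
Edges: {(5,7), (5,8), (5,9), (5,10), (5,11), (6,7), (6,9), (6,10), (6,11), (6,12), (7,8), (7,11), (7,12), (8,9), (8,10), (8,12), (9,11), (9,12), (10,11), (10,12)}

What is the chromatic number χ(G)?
χ(G) = 4

Clique number ω(G) = 3 (lower bound: χ ≥ ω).
Odd cycle [6, 11, 5, 8, 12] needs 3 colors (χ ≥ 3).
Vertex 7 is adjacent to every vertex of [5, 6, 8, 11, 12], which already need 3 colors among themselves, so 7 needs a new color (χ ≥ 4).
The coloring below uses 4 colors, so χ(G) = 4.
A valid 4-coloring: color 1: [6, 8]; color 2: [7, 9, 10]; color 3: [11, 12]; color 4: [5].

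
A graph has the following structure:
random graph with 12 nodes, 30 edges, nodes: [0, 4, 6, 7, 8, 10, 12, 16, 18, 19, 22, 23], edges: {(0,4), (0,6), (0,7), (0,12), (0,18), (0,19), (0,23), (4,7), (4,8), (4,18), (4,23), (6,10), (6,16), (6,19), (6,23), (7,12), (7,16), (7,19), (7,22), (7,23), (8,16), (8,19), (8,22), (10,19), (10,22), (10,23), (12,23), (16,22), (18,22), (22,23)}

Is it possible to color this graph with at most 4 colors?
Yes, G is 4-colorable

A valid 4-coloring: color 1: [16, 18, 19, 23]; color 2: [6, 7, 8]; color 3: [0, 22]; color 4: [4, 10, 12].
(χ(G) = 4 ≤ 4.)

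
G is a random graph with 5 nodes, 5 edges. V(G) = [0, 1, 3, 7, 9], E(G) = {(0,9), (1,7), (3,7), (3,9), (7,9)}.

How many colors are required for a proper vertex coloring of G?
χ(G) = 3

Clique number ω(G) = 3 (lower bound: χ ≥ ω).
The clique on [3, 7, 9] has size 3, forcing χ ≥ 3, and the coloring below uses 3 colors, so χ(G) = 3.
A valid 3-coloring: color 1: [0, 7]; color 2: [1, 9]; color 3: [3].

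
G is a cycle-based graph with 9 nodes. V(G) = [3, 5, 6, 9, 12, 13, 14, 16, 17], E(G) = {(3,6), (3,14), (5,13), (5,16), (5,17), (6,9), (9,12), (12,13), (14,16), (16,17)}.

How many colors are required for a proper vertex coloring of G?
χ(G) = 3

Clique number ω(G) = 3 (lower bound: χ ≥ ω).
The clique on [5, 16, 17] has size 3, forcing χ ≥ 3, and the coloring below uses 3 colors, so χ(G) = 3.
A valid 3-coloring: color 1: [3, 9, 13, 16]; color 2: [5, 6, 12, 14]; color 3: [17].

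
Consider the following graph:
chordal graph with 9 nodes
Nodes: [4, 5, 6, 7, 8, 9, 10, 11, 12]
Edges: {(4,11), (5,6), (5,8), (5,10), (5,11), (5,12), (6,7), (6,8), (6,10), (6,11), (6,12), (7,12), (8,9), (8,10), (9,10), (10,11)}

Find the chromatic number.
χ(G) = 4

Clique number ω(G) = 4 (lower bound: χ ≥ ω).
The clique on [5, 6, 8, 10] has size 4, forcing χ ≥ 4, and the coloring below uses 4 colors, so χ(G) = 4.
A valid 4-coloring: color 1: [4, 6, 9]; color 2: [10, 12]; color 3: [5, 7]; color 4: [8, 11].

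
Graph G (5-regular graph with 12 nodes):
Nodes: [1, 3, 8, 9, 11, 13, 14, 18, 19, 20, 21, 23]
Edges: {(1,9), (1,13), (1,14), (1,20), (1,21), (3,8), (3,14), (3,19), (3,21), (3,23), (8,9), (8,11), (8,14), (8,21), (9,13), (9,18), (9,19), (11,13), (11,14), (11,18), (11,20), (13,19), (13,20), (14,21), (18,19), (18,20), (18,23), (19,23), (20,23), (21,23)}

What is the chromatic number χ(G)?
χ(G) = 4

Clique number ω(G) = 4 (lower bound: χ ≥ ω).
The clique on [3, 8, 14, 21] has size 4, forcing χ ≥ 4, and the coloring below uses 4 colors, so χ(G) = 4.
A valid 4-coloring: color 1: [9, 11, 21]; color 2: [1, 8, 23]; color 3: [3, 13, 18]; color 4: [14, 19, 20].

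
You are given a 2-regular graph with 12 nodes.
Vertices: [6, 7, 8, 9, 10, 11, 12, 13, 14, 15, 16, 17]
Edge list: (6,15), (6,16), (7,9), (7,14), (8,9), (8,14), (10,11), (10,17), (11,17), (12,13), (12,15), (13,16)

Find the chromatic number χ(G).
Clique number ω(G) = 3 (lower bound: χ ≥ ω).
The clique on [10, 11, 17] has size 3, forcing χ ≥ 3, and the coloring below uses 3 colors, so χ(G) = 3.
A valid 3-coloring: color 1: [9, 10, 12, 14, 16]; color 2: [7, 8, 13, 15, 17]; color 3: [6, 11].

χ(G) = 3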